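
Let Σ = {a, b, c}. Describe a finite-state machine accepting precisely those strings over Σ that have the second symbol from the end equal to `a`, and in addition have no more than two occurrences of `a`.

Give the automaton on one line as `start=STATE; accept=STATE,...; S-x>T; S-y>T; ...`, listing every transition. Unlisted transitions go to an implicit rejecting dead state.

start=s0; accept=s2,s3,s5; s0-a>s1; s0-b>s0; s0-c>s0; s1-a>s2; s1-b>s3; s1-c>s3; s2-a>s4; s2-b>s5; s2-c>s5; s3-a>s6; s3-b>s7; s3-c>s7; s4-a>s4; s4-b>s4; s4-c>s4; s5-a>s4; s5-b>s4; s5-c>s4; s6-a>s4; s6-b>s5; s6-c>s5; s7-a>s6; s7-b>s7; s7-c>s7

Handle the two conditions separately and then intersect. The first has 13 states tracking the last 2 symbols read; the second has 4 states tracking the count of `a`s, saturating at 3. A product state is a pair (one from each), accepting exactly when both do. After merging equivalent states the machine shrinks.
        a   b   c  
>  s0   s1  s0  s0 
   s1   s2  s3  s3 
 * s2   s4  s5  s5 
 * s3   s6  s7  s7 
   s4   s4  s4  s4 
 * s5   s4  s4  s4 
   s6   s4  s5  s5 
   s7   s6  s7  s7 
(> = start, * = accepting)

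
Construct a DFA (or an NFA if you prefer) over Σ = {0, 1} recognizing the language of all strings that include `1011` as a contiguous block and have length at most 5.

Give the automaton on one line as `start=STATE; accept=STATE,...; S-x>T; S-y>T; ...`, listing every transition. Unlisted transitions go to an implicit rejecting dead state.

Run two small machines in parallel and take their product. One (5 states) tracks whether and how much of `1011` has been seen; the other (7 states) tracks the input length, saturating at 6. Each combined state is a pair, one component from each; accept when both components accept. Minimizing collapses redundant product states.
With 11 states:
          0    1  
>  s0     s1   s2 
   s1     s3   s4 
   s2     s5   s4 
   s3     s3   s3 
   s4     s6   s3 
   s5     s3   s7 
   s6     s3   s8 
   s7     s3   s9 
   s8     s3  s10 
 * s9    s10  s10 
 * s10    s3   s3 
(> = start, * = accepting)

start=s0; accept=s9,s10; s0-0>s1; s0-1>s2; s1-0>s3; s1-1>s4; s2-0>s5; s2-1>s4; s3-0>s3; s3-1>s3; s4-0>s6; s4-1>s3; s5-0>s3; s5-1>s7; s6-0>s3; s6-1>s8; s7-0>s3; s7-1>s9; s8-0>s3; s8-1>s10; s9-0>s10; s9-1>s10; s10-0>s3; s10-1>s3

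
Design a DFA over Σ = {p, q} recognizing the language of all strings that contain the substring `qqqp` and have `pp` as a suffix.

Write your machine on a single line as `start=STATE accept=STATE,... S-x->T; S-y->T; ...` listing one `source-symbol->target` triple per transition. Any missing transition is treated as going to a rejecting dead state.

Handle the two conditions separately and then intersect. One (5 states) tracks whether and how much of `qqqp` has been seen; the other (3 states) tracks how much of the suffix `pp` has currently been matched. Each combined state is a pair, one component from each; accept when both components accept. Minimizing collapses redundant product states.
With 6 states:
       p  q 
>  A   A  B 
   B   A  C 
   C   A  D 
   D   E  D 
   E   F  D 
 * F   F  D 
(> = start, * = accepting)

start=A; accept=F; A-p->A; A-q->B; B-p->A; B-q->C; C-p->A; C-q->D; D-p->E; D-q->D; E-p->F; E-q->D; F-p->F; F-q->D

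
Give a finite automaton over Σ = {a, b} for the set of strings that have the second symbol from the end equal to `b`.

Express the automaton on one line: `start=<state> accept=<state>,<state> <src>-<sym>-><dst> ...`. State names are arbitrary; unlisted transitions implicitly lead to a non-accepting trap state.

A DFA must remember the last 2 symbols (since which symbol is second-to-last isn't known until the input ends). Use one state per possible window of the last ≤2 symbols; accept from those whose window starts with `b`.
7 states suffice.
        a   b  
>  s0   s1  s2 
   s1   s3  s4 
   s2   s5  s6 
   s3   s3  s4 
   s4   s5  s6 
 * s5   s3  s4 
 * s6   s5  s6 
(> = start, * = accepting)

start=s0 accept=s5,s6 s0-a->s1 s0-b->s2 s1-a->s3 s1-b->s4 s2-a->s5 s2-b->s6 s3-a->s3 s3-b->s4 s4-a->s5 s4-b->s6 s5-a->s3 s5-b->s4 s6-a->s5 s6-b->s6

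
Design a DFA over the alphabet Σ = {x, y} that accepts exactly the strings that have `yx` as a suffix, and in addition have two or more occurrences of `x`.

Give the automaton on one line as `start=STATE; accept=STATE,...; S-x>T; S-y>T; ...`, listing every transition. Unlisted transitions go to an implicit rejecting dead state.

Handle the two conditions separately and then intersect. The first has 3 states tracking how much of the suffix `yx` has currently been matched; the second has 4 states tracking the count of `x`s, saturating at 3. A product state is a pair (one from each), accepting exactly when both do. Minimizing collapses redundant product states.
A 4-state machine:
        x   y  
>  S0   S1  S0 
   S1   S1  S2 
   S2   S3  S2 
 * S3   S1  S2 
(> = start, * = accepting)

start=S0; accept=S3; S0-x>S1; S0-y>S0; S1-x>S1; S1-y>S2; S2-x>S3; S2-y>S2; S3-x>S1; S3-y>S2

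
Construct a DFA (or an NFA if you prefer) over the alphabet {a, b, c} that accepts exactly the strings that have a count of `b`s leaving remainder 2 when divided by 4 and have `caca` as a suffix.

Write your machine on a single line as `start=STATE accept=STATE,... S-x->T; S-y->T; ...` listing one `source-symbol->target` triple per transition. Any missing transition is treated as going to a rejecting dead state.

Handle the two conditions separately and then intersect. One (4 states) tracks the count of `b`s modulo 4; the other (5 states) tracks how much of the suffix `caca` has currently been matched. Each combined state is a pair, one component from each; accept when both components accept.
20 states suffice.
          a    b    c  
>  q0     q0   q1   q2 
   q1     q1   q3   q4 
   q2     q5   q1   q2 
   q3     q3   q6   q7 
   q4     q8   q3   q4 
   q5     q0   q1   q9 
   q6     q6   q0  q10 
   q7    q11   q6   q7 
   q8     q1   q3  q12 
   q9    q13   q1   q2 
   q10   q14   q0  q10 
   q11    q3   q6  q15 
   q12   q16   q3   q4 
   q13    q0   q1   q9 
   q14    q6   q0  q17 
   q15   q18   q6   q7 
   q16    q1   q3  q12 
   q17   q19   q0  q10 
 * q18    q3   q6  q15 
   q19    q6   q0  q17 
(> = start, * = accepting)

start=q0; accept=q18; q0-a->q0; q0-b->q1; q0-c->q2; q1-a->q1; q1-b->q3; q1-c->q4; q2-a->q5; q2-b->q1; q2-c->q2; q3-a->q3; q3-b->q6; q3-c->q7; q4-a->q8; q4-b->q3; q4-c->q4; q5-a->q0; q5-b->q1; q5-c->q9; q6-a->q6; q6-b->q0; q6-c->q10; q7-a->q11; q7-b->q6; q7-c->q7; q8-a->q1; q8-b->q3; q8-c->q12; q9-a->q13; q9-b->q1; q9-c->q2; q10-a->q14; q10-b->q0; q10-c->q10; q11-a->q3; q11-b->q6; q11-c->q15; q12-a->q16; q12-b->q3; q12-c->q4; q13-a->q0; q13-b->q1; q13-c->q9; q14-a->q6; q14-b->q0; q14-c->q17; q15-a->q18; q15-b->q6; q15-c->q7; q16-a->q1; q16-b->q3; q16-c->q12; q17-a->q19; q17-b->q0; q17-c->q10; q18-a->q3; q18-b->q6; q18-c->q15; q19-a->q6; q19-b->q0; q19-c->q17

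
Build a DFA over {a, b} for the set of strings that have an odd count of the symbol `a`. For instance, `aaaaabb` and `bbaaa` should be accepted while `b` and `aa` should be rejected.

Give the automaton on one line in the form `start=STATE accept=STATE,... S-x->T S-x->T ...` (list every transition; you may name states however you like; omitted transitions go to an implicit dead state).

start=s0 accept=s1 s0-a->s1 s0-b->s0 s1-a->s0 s1-b->s1

Keep the running count of `a`s modulo 2: each `a` advances along the cycle s0 → s1 → s0 while other symbols loop. Accept at s1.
A 2-state machine:
        a   b  
>  s0   s1  s0 
 * s1   s0  s1 
(> = start, * = accepting)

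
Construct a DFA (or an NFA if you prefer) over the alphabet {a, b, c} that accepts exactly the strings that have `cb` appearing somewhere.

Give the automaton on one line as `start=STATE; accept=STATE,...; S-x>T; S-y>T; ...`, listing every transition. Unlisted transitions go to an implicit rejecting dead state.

start=q0; accept=q2; q0-a>q0; q0-b>q0; q0-c>q1; q1-a>q0; q1-b>q2; q1-c>q1; q2-a>q2; q2-b>q2; q2-c>q2

Track how much of `cb` has been matched so far: state q0 is no progress, q2 is the absorbing accept state reached once `cb` has occurred. Intermediate states record partial matches; on a mismatch, fall back to the longest reusable overlap.
A 3-state machine:
        a   b   c  
>  q0   q0  q0  q1 
   q1   q0  q2  q1 
 * q2   q2  q2  q2 
(> = start, * = accepting)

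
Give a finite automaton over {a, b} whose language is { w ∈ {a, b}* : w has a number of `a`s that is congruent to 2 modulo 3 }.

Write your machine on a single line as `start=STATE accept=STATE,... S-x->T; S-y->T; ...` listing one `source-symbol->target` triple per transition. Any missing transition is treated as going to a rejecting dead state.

start=q0; accept=q2; q0-a->q1; q0-b->q0; q1-a->q2; q1-b->q1; q2-a->q0; q2-b->q2

Keep the running count of `a`s modulo 3: each `a` advances along the cycle q0 → q1 → q2 → q0 while other symbols loop. Accept at q2.
A 3-state machine:
        a   b  
>  q0   q1  q0 
   q1   q2  q1 
 * q2   q0  q2 
(> = start, * = accepting)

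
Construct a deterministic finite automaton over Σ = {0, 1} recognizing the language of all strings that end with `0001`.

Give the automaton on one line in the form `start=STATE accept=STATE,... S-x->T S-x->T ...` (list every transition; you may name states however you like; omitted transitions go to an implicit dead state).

start=q0 accept=q4 q0-0->q1 q0-1->q0 q1-0->q2 q1-1->q0 q2-0->q3 q2-1->q0 q3-0->q3 q3-1->q4 q4-0->q1 q4-1->q0

Let each state record the length of the longest suffix of the input read so far that is also a prefix of `0001`. q1 means the last symbol is `0`; q2 means the last 2 symbols are `00`; q3 means the last 3 symbols are `000`; q4 means the last 4 symbols are `0001`. Accept only at q4, where the string currently ends in `0001`.
5 states suffice.
        0   1  
>  q0   q1  q0 
   q1   q2  q0 
   q2   q3  q0 
   q3   q3  q4 
 * q4   q1  q0 
(> = start, * = accepting)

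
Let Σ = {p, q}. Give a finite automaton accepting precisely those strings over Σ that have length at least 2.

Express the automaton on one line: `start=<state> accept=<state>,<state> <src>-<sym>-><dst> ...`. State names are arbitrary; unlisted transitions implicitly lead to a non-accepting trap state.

Count input length up to 3: every symbol moves from s0 toward s3, which means 'more than 2' and absorbs. Accept from {s2, s3}.
        p   q  
>  s0   s1  s1 
   s1   s2  s2 
 * s2   s3  s3 
 * s3   s3  s3 
(> = start, * = accepting)

start=s0 accept=s2,s3 s0-p->s1 s0-q->s1 s1-p->s2 s1-q->s2 s2-p->s3 s2-q->s3 s3-p->s3 s3-q->s3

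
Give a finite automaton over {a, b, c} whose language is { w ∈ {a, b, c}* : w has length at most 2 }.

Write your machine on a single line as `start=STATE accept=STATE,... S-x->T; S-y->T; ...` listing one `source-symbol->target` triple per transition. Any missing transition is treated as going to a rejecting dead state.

We only need to distinguish lengths 0, 1, …, 2, and '>2'. Chain s0 → s1 → s2 → s3 on every symbol, with s3 looping. Accepting states: {s0, s1, s2}.
        a   b   c  
>* s0   s1  s1  s1 
 * s1   s2  s2  s2 
 * s2   s3  s3  s3 
   s3   s3  s3  s3 
(> = start, * = accepting)

start=s0; accept=s0,s1,s2; s0-a->s1; s0-b->s1; s0-c->s1; s1-a->s2; s1-b->s2; s1-c->s2; s2-a->s3; s2-b->s3; s2-c->s3; s3-a->s3; s3-b->s3; s3-c->s3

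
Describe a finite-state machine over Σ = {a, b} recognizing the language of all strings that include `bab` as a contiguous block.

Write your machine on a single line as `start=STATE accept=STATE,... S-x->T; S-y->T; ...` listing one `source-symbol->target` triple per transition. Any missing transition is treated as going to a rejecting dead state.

start=s0; accept=s3; s0-a->s0; s0-b->s1; s1-a->s2; s1-b->s1; s2-a->s0; s2-b->s3; s3-a->s3; s3-b->s3

States s0..s2 record the length of the longest prefix of `bab` that matches the current input suffix. Reaching s3 means `bab` has been seen, and we stay there forever. Accept from s3.
4 states suffice.
        a   b  
>  s0   s0  s1 
   s1   s2  s1 
   s2   s0  s3 
 * s3   s3  s3 
(> = start, * = accepting)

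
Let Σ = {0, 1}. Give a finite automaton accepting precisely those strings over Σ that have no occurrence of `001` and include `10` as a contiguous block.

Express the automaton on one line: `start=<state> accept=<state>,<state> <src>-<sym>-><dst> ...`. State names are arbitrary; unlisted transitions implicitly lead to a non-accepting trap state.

Build one automaton per condition and run them in lockstep. One (4 states) tracks partial matches of the forbidden pattern `001`; the other (3 states) tracks whether and how much of `10` has been seen. Each combined state is a pair, one component from each; accept when both components accept. Equivalent product states are then merged.
With 7 states:
        0   1  
>  S0   S1  S2 
   S1   S3  S2 
   S2   S4  S2 
   S3   S3  S3 
 * S4   S5  S6 
 * S5   S5  S3 
 * S6   S4  S6 
(> = start, * = accepting)

start=S0 accept=S4,S5,S6 S0-0->S1 S0-1->S2 S1-0->S3 S1-1->S2 S2-0->S4 S2-1->S2 S3-0->S3 S3-1->S3 S4-0->S5 S4-1->S6 S5-0->S5 S5-1->S3 S6-0->S4 S6-1->S6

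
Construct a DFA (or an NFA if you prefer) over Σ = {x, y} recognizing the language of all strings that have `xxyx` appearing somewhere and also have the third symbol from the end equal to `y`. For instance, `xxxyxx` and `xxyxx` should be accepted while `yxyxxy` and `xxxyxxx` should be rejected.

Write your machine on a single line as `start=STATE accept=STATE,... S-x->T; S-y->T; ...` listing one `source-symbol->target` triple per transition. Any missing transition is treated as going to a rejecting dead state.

start=q0; accept=q16,q17,q21,q22; q0-x->q1; q0-y->q2; q1-x->q3; q1-y->q4; q2-x->q5; q2-y->q6; q3-x->q7; q3-y->q8; q4-x->q9; q4-y->q10; q5-x->q11; q5-y->q12; q6-x->q13; q6-y->q14; q7-x->q7; q7-y->q8; q8-x->q15; q8-y->q10; q9-x->q11; q9-y->q12; q10-x->q13; q10-y->q14; q11-x->q7; q11-y->q8; q12-x->q9; q12-y->q10; q13-x->q11; q13-y->q12; q14-x->q13; q14-y->q14; q15-x->q16; q15-y->q17; q16-x->q18; q16-y->q19; q17-x->q15; q17-y->q20; q18-x->q18; q18-y->q19; q19-x->q15; q19-y->q20; q20-x->q21; q20-y->q22; q21-x->q16; q21-y->q17; q22-x->q21; q22-y->q22

Build one automaton per condition and run them in lockstep. One (5 states) tracks whether and how much of `xxyx` has been seen; the other (15 states) tracks the last 3 symbols read. Each combined state is a pair, one component from each; accept when both components accept.
A 23-state machine:
          x    y  
>  q0     q1   q2 
   q1     q3   q4 
   q2     q5   q6 
   q3     q7   q8 
   q4     q9  q10 
   q5    q11  q12 
   q6    q13  q14 
   q7     q7   q8 
   q8    q15  q10 
   q9    q11  q12 
   q10   q13  q14 
   q11    q7   q8 
   q12    q9  q10 
   q13   q11  q12 
   q14   q13  q14 
   q15   q16  q17 
 * q16   q18  q19 
 * q17   q15  q20 
   q18   q18  q19 
   q19   q15  q20 
   q20   q21  q22 
 * q21   q16  q17 
 * q22   q21  q22 
(> = start, * = accepting)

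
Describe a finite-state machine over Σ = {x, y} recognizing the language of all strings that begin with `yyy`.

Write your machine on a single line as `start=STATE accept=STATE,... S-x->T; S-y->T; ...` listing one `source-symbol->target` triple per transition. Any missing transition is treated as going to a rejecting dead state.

start=A; accept=D; A-x->E; A-y->B; B-x->E; B-y->C; C-x->E; C-y->D; D-x->D; D-y->D; E-x->E; E-y->E

Check the first 3 symbols one by one: A through C record how many have matched `yyy` so far; any wrong symbol goes to the dead state E. After all 3 match we enter the accepting sink D.
       x  y 
>  A   E  B 
   B   E  C 
   C   E  D 
 * D   D  D 
   E   E  E 
(> = start, * = accepting)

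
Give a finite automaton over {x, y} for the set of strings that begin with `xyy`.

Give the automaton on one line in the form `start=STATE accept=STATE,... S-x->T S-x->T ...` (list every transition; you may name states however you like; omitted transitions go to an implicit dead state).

Check the first 3 symbols one by one: q0 through q2 record how many have matched `xyy` so far; any wrong symbol goes to the dead state q4. After all 3 match we enter the accepting sink q3.
With 5 states:
        x   y  
>  q0   q1  q4 
   q1   q4  q2 
   q2   q4  q3 
 * q3   q3  q3 
   q4   q4  q4 
(> = start, * = accepting)

start=q0 accept=q3 q0-x->q1 q0-y->q4 q1-x->q4 q1-y->q2 q2-x->q4 q2-y->q3 q3-x->q3 q3-y->q3 q4-x->q4 q4-y->q4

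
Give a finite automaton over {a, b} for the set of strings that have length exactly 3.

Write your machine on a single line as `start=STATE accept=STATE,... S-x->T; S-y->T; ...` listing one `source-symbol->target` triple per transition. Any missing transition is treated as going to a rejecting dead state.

We only need to distinguish lengths 0, 1, …, 3, and '>3'. Chain q0 → q1 → q2 → q3 → q4 on every symbol, with q4 looping. Accepting states: {q3}.
With 5 states:
        a   b  
>  q0   q1  q1 
   q1   q2  q2 
   q2   q3  q3 
 * q3   q4  q4 
   q4   q4  q4 
(> = start, * = accepting)

start=q0; accept=q3; q0-a->q1; q0-b->q1; q1-a->q2; q1-b->q2; q2-a->q3; q2-b->q3; q3-a->q4; q3-b->q4; q4-a->q4; q4-b->q4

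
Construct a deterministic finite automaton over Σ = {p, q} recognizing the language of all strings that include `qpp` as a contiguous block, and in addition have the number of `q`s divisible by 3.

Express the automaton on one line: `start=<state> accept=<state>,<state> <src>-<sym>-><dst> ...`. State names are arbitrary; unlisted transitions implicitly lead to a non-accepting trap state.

Build one automaton per condition and run them in lockstep. The first has 4 states tracking whether and how much of `qpp` has been seen; the second has 3 states tracking the count of `q`s modulo 3. A product state is a pair (one from each), accepting exactly when both do.
With 10 states:
        p   q  
>  S0   S0  S1 
   S1   S2  S3 
   S2   S4  S3 
   S3   S5  S6 
   S4   S4  S7 
   S5   S7  S6 
   S6   S8  S1 
   S7   S7  S9 
   S8   S9  S1 
 * S9   S9  S4 
(> = start, * = accepting)

start=S0 accept=S9 S0-p->S0 S0-q->S1 S1-p->S2 S1-q->S3 S2-p->S4 S2-q->S3 S3-p->S5 S3-q->S6 S4-p->S4 S4-q->S7 S5-p->S7 S5-q->S6 S6-p->S8 S6-q->S1 S7-p->S7 S7-q->S9 S8-p->S9 S8-q->S1 S9-p->S9 S9-q->S4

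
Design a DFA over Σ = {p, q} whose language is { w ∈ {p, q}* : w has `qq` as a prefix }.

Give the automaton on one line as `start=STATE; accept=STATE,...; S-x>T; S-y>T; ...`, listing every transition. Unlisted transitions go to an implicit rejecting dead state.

Check the first 2 symbols one by one: s0 through s1 record how many have matched `qq` so far; any wrong symbol goes to the dead state s3. After all 2 match we enter the accepting sink s2.
With 4 states:
        p   q  
>  s0   s3  s1 
   s1   s3  s2 
 * s2   s2  s2 
   s3   s3  s3 
(> = start, * = accepting)

start=s0; accept=s2; s0-p>s3; s0-q>s1; s1-p>s3; s1-q>s2; s2-p>s2; s2-q>s2; s3-p>s3; s3-q>s3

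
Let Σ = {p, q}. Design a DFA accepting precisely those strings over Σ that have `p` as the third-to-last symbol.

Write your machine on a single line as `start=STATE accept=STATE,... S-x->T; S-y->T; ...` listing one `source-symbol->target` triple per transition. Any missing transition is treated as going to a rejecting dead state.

start=A; accept=H,I,J,K; A-p->B; A-q->C; B-p->D; B-q->E; C-p->F; C-q->G; D-p->H; D-q->I; E-p->J; E-q->K; F-p->L; F-q->M; G-p->N; G-q->O; H-p->H; H-q->I; I-p->J; I-q->K; J-p->L; J-q->M; K-p->N; K-q->O; L-p->H; L-q->I; M-p->J; M-q->K; N-p->L; N-q->M; O-p->N; O-q->O

Because acceptance depends on a position counted from the end, the machine has to buffer the most recent 3 symbols. Make each state the string of the last up-to-3 symbols read; on input `x` shift the window left and append `x`. Accept when the buffered window has length 3 and begins with `p`.
A 15-state machine:
       p  q 
>  A   B  C 
   B   D  E 
   C   F  G 
   D   H  I 
   E   J  K 
   F   L  M 
   G   N  O 
 * H   H  I 
 * I   J  K 
 * J   L  M 
 * K   N  O 
   L   H  I 
   M   J  K 
   N   L  M 
   O   N  O 
(> = start, * = accepting)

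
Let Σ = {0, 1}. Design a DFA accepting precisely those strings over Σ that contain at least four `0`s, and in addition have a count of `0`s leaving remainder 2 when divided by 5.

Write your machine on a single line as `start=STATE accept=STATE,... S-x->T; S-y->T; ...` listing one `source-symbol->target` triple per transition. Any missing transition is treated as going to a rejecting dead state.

Run two small machines in parallel and take their product. The first has 6 states tracking the count of `0`s, saturating at 5; the second has 5 states tracking the count of `0`s modulo 5. A product state is a pair (one from each), accepting exactly when both do.
        0   1  
>  q0   q1  q0 
   q1   q2  q1 
   q2   q3  q2 
   q3   q4  q3 
   q4   q5  q4 
   q5   q6  q5 
   q6   q7  q6 
 * q7   q8  q7 
   q8   q9  q8 
   q9   q5  q9 
(> = start, * = accepting)

start=q0; accept=q7; q0-0->q1; q0-1->q0; q1-0->q2; q1-1->q1; q2-0->q3; q2-1->q2; q3-0->q4; q3-1->q3; q4-0->q5; q4-1->q4; q5-0->q6; q5-1->q5; q6-0->q7; q6-1->q6; q7-0->q8; q7-1->q7; q8-0->q9; q8-1->q8; q9-0->q5; q9-1->q9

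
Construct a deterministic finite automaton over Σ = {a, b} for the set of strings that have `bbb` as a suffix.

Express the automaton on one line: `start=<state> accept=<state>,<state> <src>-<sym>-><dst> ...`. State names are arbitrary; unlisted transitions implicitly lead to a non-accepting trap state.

start=s0 accept=s3 s0-a->s0 s0-b->s1 s1-a->s0 s1-b->s2 s2-a->s0 s2-b->s3 s3-a->s0 s3-b->s3

Let each state record the length of the longest suffix of the input read so far that is also a prefix of `bbb`. s1 means the last symbol is `b`; s2 means the last 2 symbols are `bb`; s3 means the last 3 symbols are `bbb`. Accept only at s3, where the string currently ends in `bbb`.
4 states suffice.
        a   b  
>  s0   s0  s1 
   s1   s0  s2 
   s2   s0  s3 
 * s3   s0  s3 
(> = start, * = accepting)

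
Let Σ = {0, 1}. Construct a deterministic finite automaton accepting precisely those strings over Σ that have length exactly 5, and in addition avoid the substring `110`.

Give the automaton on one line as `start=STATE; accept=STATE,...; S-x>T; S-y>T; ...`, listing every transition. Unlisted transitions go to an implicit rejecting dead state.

Run two small machines in parallel and take their product. One (7 states) tracks the input length, saturating at 6; the other (4 states) tracks partial matches of the forbidden pattern `110`. Each combined state is a pair, one component from each; accept when both components accept. Minimizing collapses redundant product states.
A 13-state machine:
          0    1  
>  S0     S1   S2 
   S1     S3   S4 
   S2     S3   S5 
   S3     S6   S7 
   S4     S6   S8 
   S5     S9   S8 
   S6    S10  S10 
   S7    S10  S11 
   S8     S9  S11 
   S9     S9   S9 
   S10   S12  S12 
   S11    S9  S12 
 * S12    S9   S9 
(> = start, * = accepting)

start=S0; accept=S12; S0-0>S1; S0-1>S2; S1-0>S3; S1-1>S4; S2-0>S3; S2-1>S5; S3-0>S6; S3-1>S7; S4-0>S6; S4-1>S8; S5-0>S9; S5-1>S8; S6-0>S10; S6-1>S10; S7-0>S10; S7-1>S11; S8-0>S9; S8-1>S11; S9-0>S9; S9-1>S9; S10-0>S12; S10-1>S12; S11-0>S9; S11-1>S12; S12-0>S9; S12-1>S9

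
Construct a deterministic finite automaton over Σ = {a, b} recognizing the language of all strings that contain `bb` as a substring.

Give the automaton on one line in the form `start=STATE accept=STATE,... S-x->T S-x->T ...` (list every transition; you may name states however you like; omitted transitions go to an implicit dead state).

States q0..q1 record the length of the longest prefix of `bb` that matches the current input suffix. Reaching q2 means `bb` has been seen, and we stay there forever. Accept from q2.
With 3 states:
        a   b  
>  q0   q0  q1 
   q1   q0  q2 
 * q2   q2  q2 
(> = start, * = accepting)

start=q0 accept=q2 q0-a->q0 q0-b->q1 q1-a->q0 q1-b->q2 q2-a->q2 q2-b->q2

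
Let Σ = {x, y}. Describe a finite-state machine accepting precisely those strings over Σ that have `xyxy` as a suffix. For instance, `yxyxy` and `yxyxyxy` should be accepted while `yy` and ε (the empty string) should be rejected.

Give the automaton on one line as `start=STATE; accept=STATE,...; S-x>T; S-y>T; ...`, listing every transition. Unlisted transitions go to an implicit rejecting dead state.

start=S0; accept=S4; S0-x>S1; S0-y>S0; S1-x>S1; S1-y>S2; S2-x>S3; S2-y>S0; S3-x>S1; S3-y>S4; S4-x>S3; S4-y>S0

Remember how much of `xyxy` the current input suffix matches. State S0 means no match yet; S1 means the last symbol is `x`; S2 means the last 2 symbols are `xy`; S3 means the last 3 symbols are `xyx`; S4 means the last 4 symbols are `xyxy`. Only S4 accepts. On a mismatch, fall back to the longest proper suffix that is still a prefix of `xyxy`.
        x   y  
>  S0   S1  S0 
   S1   S1  S2 
   S2   S3  S0 
   S3   S1  S4 
 * S4   S3  S0 
(> = start, * = accepting)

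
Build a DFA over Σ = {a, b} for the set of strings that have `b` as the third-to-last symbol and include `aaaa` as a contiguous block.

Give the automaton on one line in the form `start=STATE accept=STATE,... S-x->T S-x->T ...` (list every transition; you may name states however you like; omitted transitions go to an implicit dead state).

Build one automaton per condition and run them in lockstep. One (15 states) tracks the last 3 symbols read; the other (5 states) tracks whether and how much of `aaaa` has been seen. Each combined state is a pair, one component from each; accept when both components accept.
A 23-state machine:
          a    b  
>  q0     q1   q2 
   q1     q3   q4 
   q2     q5   q6 
   q3     q7   q8 
   q4     q9  q10 
   q5    q11  q12 
   q6    q13  q14 
   q7    q15   q8 
   q8     q9  q10 
   q9    q11  q12 
   q10   q13  q14 
   q11    q7   q8 
   q12    q9  q10 
   q13   q11  q12 
   q14   q13  q14 
   q15   q15  q16 
   q16   q17  q18 
   q17   q19  q20 
   q18   q21  q22 
 * q19   q15  q16 
 * q20   q17  q18 
 * q21   q19  q20 
 * q22   q21  q22 
(> = start, * = accepting)

start=q0 accept=q19,q20,q21,q22 q0-a->q1 q0-b->q2 q1-a->q3 q1-b->q4 q2-a->q5 q2-b->q6 q3-a->q7 q3-b->q8 q4-a->q9 q4-b->q10 q5-a->q11 q5-b->q12 q6-a->q13 q6-b->q14 q7-a->q15 q7-b->q8 q8-a->q9 q8-b->q10 q9-a->q11 q9-b->q12 q10-a->q13 q10-b->q14 q11-a->q7 q11-b->q8 q12-a->q9 q12-b->q10 q13-a->q11 q13-b->q12 q14-a->q13 q14-b->q14 q15-a->q15 q15-b->q16 q16-a->q17 q16-b->q18 q17-a->q19 q17-b->q20 q18-a->q21 q18-b->q22 q19-a->q15 q19-b->q16 q20-a->q17 q20-b->q18 q21-a->q19 q21-b->q20 q22-a->q21 q22-b->q22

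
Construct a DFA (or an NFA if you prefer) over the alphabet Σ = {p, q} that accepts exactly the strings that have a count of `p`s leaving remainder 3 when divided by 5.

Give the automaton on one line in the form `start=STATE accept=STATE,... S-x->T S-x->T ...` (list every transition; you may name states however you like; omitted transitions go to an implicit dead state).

Keep the running count of `p`s modulo 5: each `p` advances along the cycle S0 → S1 → S2 → S3 → S4 → S0 while other symbols loop. Accept at S3.
        p   q  
>  S0   S1  S0 
   S1   S2  S1 
   S2   S3  S2 
 * S3   S4  S3 
   S4   S0  S4 
(> = start, * = accepting)

start=S0 accept=S3 S0-p->S1 S0-q->S0 S1-p->S2 S1-q->S1 S2-p->S3 S2-q->S2 S3-p->S4 S3-q->S3 S4-p->S0 S4-q->S4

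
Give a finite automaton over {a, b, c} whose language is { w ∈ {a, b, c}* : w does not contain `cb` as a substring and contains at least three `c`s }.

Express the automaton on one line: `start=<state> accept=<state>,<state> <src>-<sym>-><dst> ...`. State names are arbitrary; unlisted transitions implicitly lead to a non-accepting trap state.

Build one automaton per condition and run them in lockstep. One (3 states) tracks partial matches of the forbidden pattern `cb`; the other (5 states) tracks the count of `c`s, saturating at 4. Each combined state is a pair, one component from each; accept when both components accept. Minimizing collapses redundant product states.
        a   b   c  
>  S0   S0  S0  S1 
   S1   S2  S3  S4 
   S2   S2  S2  S4 
   S3   S3  S3  S3 
   S4   S5  S3  S6 
   S5   S5  S5  S6 
 * S6   S7  S3  S6 
 * S7   S7  S7  S6 
(> = start, * = accepting)

start=S0 accept=S6,S7 S0-a->S0 S0-b->S0 S0-c->S1 S1-a->S2 S1-b->S3 S1-c->S4 S2-a->S2 S2-b->S2 S2-c->S4 S3-a->S3 S3-b->S3 S3-c->S3 S4-a->S5 S4-b->S3 S4-c->S6 S5-a->S5 S5-b->S5 S5-c->S6 S6-a->S7 S6-b->S3 S6-c->S6 S7-a->S7 S7-b->S7 S7-c->S6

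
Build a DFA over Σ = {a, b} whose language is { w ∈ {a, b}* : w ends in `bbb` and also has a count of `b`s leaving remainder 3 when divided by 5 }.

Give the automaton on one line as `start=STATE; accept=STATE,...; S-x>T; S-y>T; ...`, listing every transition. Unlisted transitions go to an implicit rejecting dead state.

start=S0; accept=S6; S0-a>S0; S0-b>S1; S1-a>S2; S1-b>S3; S2-a>S2; S2-b>S4; S3-a>S5; S3-b>S6; S4-a>S5; S4-b>S7; S5-a>S5; S5-b>S8; S6-a>S9; S6-b>S10; S7-a>S9; S7-b>S10; S8-a>S9; S8-b>S11; S9-a>S9; S9-b>S12; S10-a>S13; S10-b>S14; S11-a>S13; S11-b>S14; S12-a>S13; S12-b>S15; S13-a>S13; S13-b>S16; S14-a>S0; S14-b>S17; S15-a>S0; S15-b>S17; S16-a>S0; S16-b>S18; S17-a>S2; S17-b>S19; S18-a>S2; S18-b>S19; S19-a>S5; S19-b>S6

Build one automaton per condition and run them in lockstep. One (4 states) tracks how much of the suffix `bbb` has currently been matched; the other (5 states) tracks the count of `b`s modulo 5. Each combined state is a pair, one component from each; accept when both components accept.
A 20-state machine:
          a    b  
>  S0     S0   S1 
   S1     S2   S3 
   S2     S2   S4 
   S3     S5   S6 
   S4     S5   S7 
   S5     S5   S8 
 * S6     S9  S10 
   S7     S9  S10 
   S8     S9  S11 
   S9     S9  S12 
   S10   S13  S14 
   S11   S13  S14 
   S12   S13  S15 
   S13   S13  S16 
   S14    S0  S17 
   S15    S0  S17 
   S16    S0  S18 
   S17    S2  S19 
   S18    S2  S19 
   S19    S5   S6 
(> = start, * = accepting)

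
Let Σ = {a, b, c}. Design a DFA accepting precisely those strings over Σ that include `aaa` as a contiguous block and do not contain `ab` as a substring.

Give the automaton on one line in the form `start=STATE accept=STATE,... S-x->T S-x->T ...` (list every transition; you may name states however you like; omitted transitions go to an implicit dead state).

start=q0 accept=q4,q7 q0-a->q1 q0-b->q0 q0-c->q0 q1-a->q2 q1-b->q3 q1-c->q0 q2-a->q4 q2-b->q3 q2-c->q0 q3-a->q5 q3-b->q3 q3-c->q3 q4-a->q4 q4-b->q6 q4-c->q7 q5-a->q8 q5-b->q3 q5-c->q3 q6-a->q6 q6-b->q6 q6-c->q6 q7-a->q4 q7-b->q7 q7-c->q7 q8-a->q6 q8-b->q3 q8-c->q3

Build one automaton per condition and run them in lockstep. One (4 states) tracks whether and how much of `aaa` has been seen; the other (3 states) tracks partial matches of the forbidden pattern `ab`. Each combined state is a pair, one component from each; accept when both components accept.
        a   b   c  
>  q0   q1  q0  q0 
   q1   q2  q3  q0 
   q2   q4  q3  q0 
   q3   q5  q3  q3 
 * q4   q4  q6  q7 
   q5   q8  q3  q3 
   q6   q6  q6  q6 
 * q7   q4  q7  q7 
   q8   q6  q3  q3 
(> = start, * = accepting)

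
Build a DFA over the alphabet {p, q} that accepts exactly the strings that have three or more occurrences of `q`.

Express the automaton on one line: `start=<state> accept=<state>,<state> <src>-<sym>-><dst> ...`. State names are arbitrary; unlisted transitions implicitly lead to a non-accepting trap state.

start=s0 accept=s3,s4 s0-p->s0 s0-q->s1 s1-p->s1 s1-q->s2 s2-p->s2 s2-q->s3 s3-p->s3 s3-q->s4 s4-p->s4 s4-q->s4

Count `q`s, saturating at 4: states s0 through s3 mean 0 through 3 `q`s seen; s4 means more than 3. Each `q` increments (capped at s4); other symbols loop. Accept from {s3, s4}.
A 5-state machine:
        p   q  
>  s0   s0  s1 
   s1   s1  s2 
   s2   s2  s3 
 * s3   s3  s4 
 * s4   s4  s4 
(> = start, * = accepting)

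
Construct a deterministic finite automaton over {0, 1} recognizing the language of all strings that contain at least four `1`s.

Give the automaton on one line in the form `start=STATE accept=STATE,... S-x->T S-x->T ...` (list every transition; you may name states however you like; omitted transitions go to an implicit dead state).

Count `1`s, saturating at 5: states q0 through q4 mean 0 through 4 `1`s seen; q5 means more than 4. Each `1` increments (capped at q5); other symbols loop. Accept from {q4, q5}.
6 states suffice.
        0   1  
>  q0   q0  q1 
   q1   q1  q2 
   q2   q2  q3 
   q3   q3  q4 
 * q4   q4  q5 
 * q5   q5  q5 
(> = start, * = accepting)

start=q0 accept=q4,q5 q0-0->q0 q0-1->q1 q1-0->q1 q1-1->q2 q2-0->q2 q2-1->q3 q3-0->q3 q3-1->q4 q4-0->q4 q4-1->q5 q5-0->q5 q5-1->q5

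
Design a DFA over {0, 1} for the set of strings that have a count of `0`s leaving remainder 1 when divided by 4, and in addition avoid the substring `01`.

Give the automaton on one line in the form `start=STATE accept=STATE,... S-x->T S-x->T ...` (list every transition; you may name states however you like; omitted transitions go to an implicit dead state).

Build one automaton per condition and run them in lockstep. One (4 states) tracks the count of `0`s modulo 4; the other (3 states) tracks partial matches of the forbidden pattern `01`. Each combined state is a pair, one component from each; accept when both components accept. After merging equivalent states the machine shrinks.
6 states suffice.
       0  1 
>  A   B  A 
 * B   C  D 
   C   E  D 
   D   D  D 
   E   F  D 
   F   B  D 
(> = start, * = accepting)

start=A accept=B A-0->B A-1->A B-0->C B-1->D C-0->E C-1->D D-0->D D-1->D E-0->F E-1->D F-0->B F-1->D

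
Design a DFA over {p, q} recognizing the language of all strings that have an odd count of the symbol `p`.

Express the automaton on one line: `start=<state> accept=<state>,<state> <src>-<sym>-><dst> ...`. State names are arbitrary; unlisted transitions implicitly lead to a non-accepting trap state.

start=S0 accept=S1 S0-p->S1 S0-q->S0 S1-p->S0 S1-q->S1

The only thing that matters is how many `p`s have appeared, reduced mod 2. Use one state per residue: S0 for 0, …, S1 for 1. Reading `p` moves to the next residue; anything else stays put. S1 is accepting.
A 2-state machine:
        p   q  
>  S0   S1  S0 
 * S1   S0  S1 
(> = start, * = accepting)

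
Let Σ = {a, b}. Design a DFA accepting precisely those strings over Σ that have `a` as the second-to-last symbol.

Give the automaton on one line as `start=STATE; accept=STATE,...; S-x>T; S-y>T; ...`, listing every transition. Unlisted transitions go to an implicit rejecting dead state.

start=q0; accept=q3,q4; q0-a>q1; q0-b>q2; q1-a>q3; q1-b>q4; q2-a>q5; q2-b>q6; q3-a>q3; q3-b>q4; q4-a>q5; q4-b>q6; q5-a>q3; q5-b>q4; q6-a>q5; q6-b>q6

Because acceptance depends on a position counted from the end, the machine has to buffer the most recent 2 symbols. Make each state the string of the last up-to-2 symbols read; on input `x` shift the window left and append `x`. Accept when the buffered window has length 2 and begins with `a`.
With 7 states:
        a   b  
>  q0   q1  q2 
   q1   q3  q4 
   q2   q5  q6 
 * q3   q3  q4 
 * q4   q5  q6 
   q5   q3  q4 
   q6   q5  q6 
(> = start, * = accepting)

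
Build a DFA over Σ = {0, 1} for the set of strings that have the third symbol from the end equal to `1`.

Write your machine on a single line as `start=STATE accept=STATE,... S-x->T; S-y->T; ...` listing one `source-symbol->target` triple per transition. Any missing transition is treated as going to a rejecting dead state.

A DFA must remember the last 3 symbols (since which symbol is third-to-last isn't known until the input ends). Use one state per possible window of the last ≤3 symbols; accept from those whose window starts with `1`.
15 states suffice.
          0    1  
>  q0     q1   q2 
   q1     q3   q4 
   q2     q5   q6 
   q3     q7   q8 
   q4     q9  q10 
   q5    q11  q12 
   q6    q13  q14 
   q7     q7   q8 
   q8     q9  q10 
   q9    q11  q12 
   q10   q13  q14 
 * q11    q7   q8 
 * q12    q9  q10 
 * q13   q11  q12 
 * q14   q13  q14 
(> = start, * = accepting)

start=q0; accept=q11,q12,q13,q14; q0-0->q1; q0-1->q2; q1-0->q3; q1-1->q4; q2-0->q5; q2-1->q6; q3-0->q7; q3-1->q8; q4-0->q9; q4-1->q10; q5-0->q11; q5-1->q12; q6-0->q13; q6-1->q14; q7-0->q7; q7-1->q8; q8-0->q9; q8-1->q10; q9-0->q11; q9-1->q12; q10-0->q13; q10-1->q14; q11-0->q7; q11-1->q8; q12-0->q9; q12-1->q10; q13-0->q11; q13-1->q12; q14-0->q13; q14-1->q14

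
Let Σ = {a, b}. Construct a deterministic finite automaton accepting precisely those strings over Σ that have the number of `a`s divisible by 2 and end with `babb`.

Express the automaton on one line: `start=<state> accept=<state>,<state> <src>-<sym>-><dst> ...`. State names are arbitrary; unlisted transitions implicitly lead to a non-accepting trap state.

Run two small machines in parallel and take their product. One (2 states) tracks the count of `a`s modulo 2; the other (5 states) tracks how much of the suffix `babb` has currently been matched. Each combined state is a pair, one component from each; accept when both components accept. Equivalent product states are then merged.
        a   b  
>  q0   q1  q0 
   q1   q0  q2 
   q2   q3  q2 
   q3   q1  q4 
   q4   q1  q5 
 * q5   q1  q0 
(> = start, * = accepting)

start=q0 accept=q5 q0-a->q1 q0-b->q0 q1-a->q0 q1-b->q2 q2-a->q3 q2-b->q2 q3-a->q1 q3-b->q4 q4-a->q1 q4-b->q5 q5-a->q1 q5-b->q0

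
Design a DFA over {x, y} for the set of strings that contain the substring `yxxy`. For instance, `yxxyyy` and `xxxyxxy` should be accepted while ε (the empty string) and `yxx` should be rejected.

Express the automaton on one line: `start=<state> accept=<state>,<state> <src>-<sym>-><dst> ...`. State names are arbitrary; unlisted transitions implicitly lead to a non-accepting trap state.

Track how much of `yxxy` has been matched so far: state A is no progress, E is the absorbing accept state reached once `yxxy` has occurred. Intermediate states record partial matches; on a mismatch, fall back to the longest reusable overlap.
A 5-state machine:
       x  y 
>  A   A  B 
   B   C  B 
   C   D  B 
   D   A  E 
 * E   E  E 
(> = start, * = accepting)

start=A accept=E A-x->A A-y->B B-x->C B-y->B C-x->D C-y->B D-x->A D-y->E E-x->E E-y->E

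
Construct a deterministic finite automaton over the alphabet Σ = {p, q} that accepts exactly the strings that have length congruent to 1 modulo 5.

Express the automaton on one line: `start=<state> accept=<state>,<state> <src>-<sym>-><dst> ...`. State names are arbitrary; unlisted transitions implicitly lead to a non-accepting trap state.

Only the length mod 5 matters, so use a 5-cycle: from any state, every input symbol moves to the next state, wrapping E back to A. Mark B accepting.
5 states suffice.
       p  q 
>  A   B  B 
 * B   C  C 
   C   D  D 
   D   E  E 
   E   A  A 
(> = start, * = accepting)

start=A accept=B A-p->B A-q->B B-p->C B-q->C C-p->D C-q->D D-p->E D-q->E E-p->A E-q->A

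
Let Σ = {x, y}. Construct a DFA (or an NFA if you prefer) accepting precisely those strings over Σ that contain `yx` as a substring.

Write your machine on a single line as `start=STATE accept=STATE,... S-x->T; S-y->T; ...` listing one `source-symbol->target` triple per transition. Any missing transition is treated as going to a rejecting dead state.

Track how much of `yx` has been matched so far: state A is no progress, C is the absorbing accept state reached once `yx` has occurred. Intermediate states record partial matches; on a mismatch, fall back to the longest reusable overlap.
With 3 states:
       x  y 
>  A   A  B 
   B   C  B 
 * C   C  C 
(> = start, * = accepting)

start=A; accept=C; A-x->A; A-y->B; B-x->C; B-y->B; C-x->C; C-y->C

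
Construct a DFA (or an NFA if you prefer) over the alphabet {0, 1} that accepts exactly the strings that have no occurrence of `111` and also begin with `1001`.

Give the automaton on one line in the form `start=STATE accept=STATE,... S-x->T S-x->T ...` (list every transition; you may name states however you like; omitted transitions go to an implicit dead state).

start=S0 accept=S8,S9,S10 S0-0->S1 S0-1->S2 S1-0->S1 S1-1->S3 S2-0->S4 S2-1->S5 S3-0->S1 S3-1->S5 S4-0->S6 S4-1->S3 S5-0->S1 S5-1->S7 S6-0->S1 S6-1->S8 S7-0->S7 S7-1->S7 S8-0->S9 S8-1->S10 S9-0->S9 S9-1->S8 S10-0->S9 S10-1->S11 S11-0->S11 S11-1->S11

Build one automaton per condition and run them in lockstep. The first has 4 states tracking partial matches of the forbidden pattern `111`; the second has 6 states tracking whether the input so far still matches the prefix `1001`. A product state is a pair (one from each), accepting exactly when both do.
12 states suffice.
          0    1  
>  S0     S1   S2 
   S1     S1   S3 
   S2     S4   S5 
   S3     S1   S5 
   S4     S6   S3 
   S5     S1   S7 
   S6     S1   S8 
   S7     S7   S7 
 * S8     S9  S10 
 * S9     S9   S8 
 * S10    S9  S11 
   S11   S11  S11 
(> = start, * = accepting)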